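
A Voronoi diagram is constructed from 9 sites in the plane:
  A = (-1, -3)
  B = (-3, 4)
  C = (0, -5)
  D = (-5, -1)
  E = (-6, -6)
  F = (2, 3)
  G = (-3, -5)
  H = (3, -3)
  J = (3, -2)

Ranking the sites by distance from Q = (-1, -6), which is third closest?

A

Squared Euclidean distances:
|QA|² = 0 + 9 = 9
|QB|² = 4 + 100 = 104
|QC|² = 1 + 1 = 2
|QD|² = 16 + 25 = 41
|QE|² = 25 + 0 = 25
|QF|² = 9 + 81 = 90
|QG|² = 4 + 1 = 5
|QH|² = 16 + 9 = 25
|QJ|² = 16 + 16 = 32
Sorted ascending: C, G, A, E, … — the third-nearest is A.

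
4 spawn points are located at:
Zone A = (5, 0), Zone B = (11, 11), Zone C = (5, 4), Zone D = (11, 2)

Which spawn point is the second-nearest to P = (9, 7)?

Squared Euclidean distances:
d²(P, Zone A) = 16 + 49 = 65
d²(P, Zone B) = 4 + 16 = 20
d²(P, Zone C) = 16 + 9 = 25
d²(P, Zone D) = 4 + 25 = 29
Sorted ascending: Zone B, Zone C, Zone D, … — the second-nearest is Zone C.

Zone C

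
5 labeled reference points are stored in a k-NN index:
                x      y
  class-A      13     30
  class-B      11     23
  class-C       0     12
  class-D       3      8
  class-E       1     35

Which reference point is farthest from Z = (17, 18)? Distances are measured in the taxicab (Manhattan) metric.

class-E

d(Z, class-A) = |17−13| + |18−30| = 4 + 12 = 16
d(Z, class-B) = |17−11| + |18−23| = 6 + 5 = 11
d(Z, class-C) = |17−0| + |18−12| = 17 + 6 = 23
d(Z, class-D) = |17−3| + |18−8| = 14 + 10 = 24
d(Z, class-E) = |17−1| + |18−35| = 16 + 17 = 33
The largest is to class-E.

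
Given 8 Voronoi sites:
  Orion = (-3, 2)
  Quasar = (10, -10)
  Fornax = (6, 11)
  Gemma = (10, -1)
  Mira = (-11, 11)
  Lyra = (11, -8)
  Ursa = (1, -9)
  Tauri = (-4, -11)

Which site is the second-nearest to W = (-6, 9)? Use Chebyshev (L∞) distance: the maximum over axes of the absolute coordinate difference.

d(W, Orion) = max(3, 7) = 7
d(W, Quasar) = max(16, 19) = 19
d(W, Fornax) = max(12, 2) = 12
d(W, Gemma) = max(16, 10) = 16
d(W, Mira) = max(5, 2) = 5
d(W, Lyra) = max(17, 17) = 17
d(W, Ursa) = max(7, 18) = 18
d(W, Tauri) = max(2, 20) = 20
Sorted ascending: Mira, Orion, Fornax, … — the second-nearest is Orion.

Orion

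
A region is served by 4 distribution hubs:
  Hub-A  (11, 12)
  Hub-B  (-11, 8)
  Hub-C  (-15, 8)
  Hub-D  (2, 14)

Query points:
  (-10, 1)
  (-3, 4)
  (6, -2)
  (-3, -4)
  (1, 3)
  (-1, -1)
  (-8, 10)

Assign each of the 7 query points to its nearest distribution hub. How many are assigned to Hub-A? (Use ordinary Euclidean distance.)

1

(-10, 1) — d² to each: Hub-A:562, Hub-B:50, Hub-C:74, Hub-D:313 → nearest is Hub-B
(-3, 4) — d² to each: Hub-A:260, Hub-B:80, Hub-C:160, Hub-D:125 → nearest is Hub-B
(6, -2) — d² to each: Hub-A:221, Hub-B:389, Hub-C:541, Hub-D:272 → nearest is Hub-A
(-3, -4) — d² to each: Hub-A:452, Hub-B:208, Hub-C:288, Hub-D:349 → nearest is Hub-B
(1, 3) — d² to each: Hub-A:181, Hub-B:169, Hub-C:281, Hub-D:122 → nearest is Hub-D
(-1, -1) — d² to each: Hub-A:313, Hub-B:181, Hub-C:277, Hub-D:234 → nearest is Hub-B
(-8, 10) — d² to each: Hub-A:365, Hub-B:13, Hub-C:53, Hub-D:116 → nearest is Hub-B
1 of the 7 points has Hub-A as nearest.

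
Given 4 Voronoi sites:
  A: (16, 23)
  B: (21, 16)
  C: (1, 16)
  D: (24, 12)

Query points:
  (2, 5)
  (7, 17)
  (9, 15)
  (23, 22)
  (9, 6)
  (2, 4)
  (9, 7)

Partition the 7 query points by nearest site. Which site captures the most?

(2, 5) — d² to each: A:520, B:482, C:122, D:533 → nearest is C
(7, 17) — d² to each: A:117, B:197, C:37, D:314 → nearest is C
(9, 15) — d² to each: A:113, B:145, C:65, D:234 → nearest is C
(23, 22) — d² to each: A:50, B:40, C:520, D:101 → nearest is B
(9, 6) — d² to each: A:338, B:244, C:164, D:261 → nearest is C
(2, 4) — d² to each: A:557, B:505, C:145, D:548 → nearest is C
(9, 7) — d² to each: A:305, B:225, C:145, D:250 → nearest is C
Tally — B:1, C:6. C captures the most (6).

C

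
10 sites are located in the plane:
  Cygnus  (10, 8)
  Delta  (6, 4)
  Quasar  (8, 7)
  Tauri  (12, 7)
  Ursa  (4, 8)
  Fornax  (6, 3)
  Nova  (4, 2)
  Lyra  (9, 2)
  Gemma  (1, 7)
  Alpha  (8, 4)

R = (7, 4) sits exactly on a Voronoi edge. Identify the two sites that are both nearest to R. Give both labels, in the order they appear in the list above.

Squared distances from R to each site:
d²(R, Cygnus) = (7−10)² + (4−8)² = 9 + 16 = 25
d²(R, Delta) = (7−6)² + (4−4)² = 1 + 0 = 1
d²(R, Quasar) = (7−8)² + (4−7)² = 1 + 9 = 10
d²(R, Tauri) = (7−12)² + (4−7)² = 25 + 9 = 34
d²(R, Ursa) = (7−4)² + (4−8)² = 9 + 16 = 25
d²(R, Fornax) = (7−6)² + (4−3)² = 1 + 1 = 2
d²(R, Nova) = (7−4)² + (4−2)² = 9 + 4 = 13
d²(R, Lyra) = (7−9)² + (4−2)² = 4 + 4 = 8
d²(R, Gemma) = (7−1)² + (4−7)² = 36 + 9 = 45
d²(R, Alpha) = (7−8)² + (4−4)² = 1 + 0 = 1
R is equidistant from Delta and Alpha (both at squared distance 1), and every other site is strictly farther — so R lies on the Delta–Alpha Voronoi edge.

Delta and Alpha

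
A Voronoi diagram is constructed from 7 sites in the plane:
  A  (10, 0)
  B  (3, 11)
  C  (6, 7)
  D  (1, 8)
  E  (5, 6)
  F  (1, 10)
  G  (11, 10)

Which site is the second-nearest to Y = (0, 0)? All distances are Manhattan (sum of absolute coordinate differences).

A

d(Y,A) = 10 + 0 = 10
d(Y,B) = 3 + 11 = 14
d(Y,C) = 6 + 7 = 13
d(Y,D) = 1 + 8 = 9
d(Y,E) = 5 + 6 = 11
d(Y,F) = 1 + 10 = 11
d(Y,G) = 11 + 10 = 21
Sorted ascending: D, A, E, … — the second-nearest is A.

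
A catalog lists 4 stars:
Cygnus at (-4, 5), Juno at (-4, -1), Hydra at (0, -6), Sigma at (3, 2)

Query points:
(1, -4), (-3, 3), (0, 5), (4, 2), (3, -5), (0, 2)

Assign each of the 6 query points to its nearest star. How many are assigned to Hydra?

2

(1, -4) — d² to each: Cygnus:106, Juno:34, Hydra:5, Sigma:40 → nearest is Hydra
(-3, 3) — d² to each: Cygnus:5, Juno:17, Hydra:90, Sigma:37 → nearest is Cygnus
(0, 5) — d² to each: Cygnus:16, Juno:52, Hydra:121, Sigma:18 → nearest is Cygnus
(4, 2) — d² to each: Cygnus:73, Juno:73, Hydra:80, Sigma:1 → nearest is Sigma
(3, -5) — d² to each: Cygnus:149, Juno:65, Hydra:10, Sigma:49 → nearest is Hydra
(0, 2) — d² to each: Cygnus:25, Juno:25, Hydra:64, Sigma:9 → nearest is Sigma
2 of the 6 points have Hydra as nearest.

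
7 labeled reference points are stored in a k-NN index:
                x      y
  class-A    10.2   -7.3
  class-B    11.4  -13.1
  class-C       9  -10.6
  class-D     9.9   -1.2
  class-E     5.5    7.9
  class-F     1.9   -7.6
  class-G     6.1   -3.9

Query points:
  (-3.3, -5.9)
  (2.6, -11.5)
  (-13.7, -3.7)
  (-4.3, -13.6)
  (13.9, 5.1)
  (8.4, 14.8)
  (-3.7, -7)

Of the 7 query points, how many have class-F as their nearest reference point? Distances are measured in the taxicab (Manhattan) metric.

(-3.3, -5.9) — d to each: class-A:14.9, class-B:21.9, class-C:17, class-D:17.9, class-E:22.6, class-F:6.9, class-G:11.4 → nearest is class-F
(2.6, -11.5) — d to each: class-A:11.8, class-B:10.4, class-C:7.3, class-D:17.6, class-E:22.3, class-F:4.6, class-G:11.1 → nearest is class-F
(-13.7, -3.7) — d to each: class-A:27.5, class-B:34.5, class-C:29.6, class-D:26.1, class-E:30.8, class-F:19.5, class-G:20 → nearest is class-F
(-4.3, -13.6) — d to each: class-A:20.8, class-B:16.2, class-C:16.3, class-D:26.6, class-E:31.3, class-F:12.2, class-G:20.1 → nearest is class-F
(13.9, 5.1) — d to each: class-A:16.1, class-B:20.7, class-C:20.6, class-D:10.3, class-E:11.2, class-F:24.7, class-G:16.8 → nearest is class-D
(8.4, 14.8) — d to each: class-A:23.9, class-B:30.9, class-C:26, class-D:17.5, class-E:9.8, class-F:28.9, class-G:21 → nearest is class-E
(-3.7, -7) — d to each: class-A:14.2, class-B:21.2, class-C:16.3, class-D:19.4, class-E:24.1, class-F:6.2, class-G:12.9 → nearest is class-F
5 of the 7 points have class-F as nearest.

5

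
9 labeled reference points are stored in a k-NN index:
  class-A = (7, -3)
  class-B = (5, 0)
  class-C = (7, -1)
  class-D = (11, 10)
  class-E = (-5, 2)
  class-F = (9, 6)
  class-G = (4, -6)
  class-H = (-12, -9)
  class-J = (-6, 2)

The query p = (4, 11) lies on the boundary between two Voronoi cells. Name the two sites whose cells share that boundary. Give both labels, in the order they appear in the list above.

class-D and class-F

Squared distances from p to each site:
d²(p, class-A) = 9 + 196 = 205
d²(p, class-B) = 1 + 121 = 122
d²(p, class-C) = 9 + 144 = 153
d²(p, class-D) = 49 + 1 = 50
d²(p, class-E) = 81 + 81 = 162
d²(p, class-F) = 25 + 25 = 50
d²(p, class-G) = 0 + 289 = 289
d²(p, class-H) = 256 + 400 = 656
d²(p, class-J) = 100 + 81 = 181
p is equidistant from class-D and class-F (both at squared distance 50), and every other site is strictly farther — so p lies on the class-D–class-F Voronoi edge.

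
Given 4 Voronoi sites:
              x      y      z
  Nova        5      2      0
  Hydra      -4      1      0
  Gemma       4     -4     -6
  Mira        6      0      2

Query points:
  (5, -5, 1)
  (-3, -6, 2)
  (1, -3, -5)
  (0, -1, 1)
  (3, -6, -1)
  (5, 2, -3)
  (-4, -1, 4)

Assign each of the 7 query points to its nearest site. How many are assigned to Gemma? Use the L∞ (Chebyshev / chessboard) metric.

(5, -5, 1) — d to each: Nova:7, Hydra:9, Gemma:7, Mira:5 → nearest is Mira
(-3, -6, 2) — d to each: Nova:8, Hydra:7, Gemma:8, Mira:9 → nearest is Hydra
(1, -3, -5) — d to each: Nova:5, Hydra:5, Gemma:3, Mira:7 → nearest is Gemma
(0, -1, 1) — d to each: Nova:5, Hydra:4, Gemma:7, Mira:6 → nearest is Hydra
(3, -6, -1) — d to each: Nova:8, Hydra:7, Gemma:5, Mira:6 → nearest is Gemma
(5, 2, -3) — d to each: Nova:3, Hydra:9, Gemma:6, Mira:5 → nearest is Nova
(-4, -1, 4) — d to each: Nova:9, Hydra:4, Gemma:10, Mira:10 → nearest is Hydra
2 of the 7 points have Gemma as nearest.

2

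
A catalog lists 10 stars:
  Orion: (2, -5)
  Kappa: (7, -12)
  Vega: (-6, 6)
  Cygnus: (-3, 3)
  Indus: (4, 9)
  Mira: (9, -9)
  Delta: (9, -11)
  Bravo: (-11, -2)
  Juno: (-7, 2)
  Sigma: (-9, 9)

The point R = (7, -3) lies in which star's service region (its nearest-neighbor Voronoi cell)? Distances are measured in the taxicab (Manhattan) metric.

d(R, Orion) = 5 + 2 = 7
d(R, Kappa) = 0 + 9 = 9
d(R, Vega) = 13 + 9 = 22
d(R, Cygnus) = 10 + 6 = 16
d(R, Indus) = 3 + 12 = 15
d(R, Mira) = 2 + 6 = 8
d(R, Delta) = 2 + 8 = 10
d(R, Bravo) = 18 + 1 = 19
d(R, Juno) = 14 + 5 = 19
d(R, Sigma) = 16 + 12 = 28
Orion is nearest.

Orion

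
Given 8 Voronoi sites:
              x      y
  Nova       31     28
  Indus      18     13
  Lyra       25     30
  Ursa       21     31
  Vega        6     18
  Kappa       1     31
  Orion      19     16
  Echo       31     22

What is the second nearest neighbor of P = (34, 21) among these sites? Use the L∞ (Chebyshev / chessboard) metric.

d(P, Nova) = max(3, 7) = 7
d(P, Indus) = max(16, 8) = 16
d(P, Lyra) = max(9, 9) = 9
d(P, Ursa) = max(13, 10) = 13
d(P, Vega) = max(28, 3) = 28
d(P, Kappa) = max(33, 10) = 33
d(P, Orion) = max(15, 5) = 15
d(P, Echo) = max(3, 1) = 3
Sorted ascending: Echo, Nova, Lyra, … — the second-nearest is Nova.

Nova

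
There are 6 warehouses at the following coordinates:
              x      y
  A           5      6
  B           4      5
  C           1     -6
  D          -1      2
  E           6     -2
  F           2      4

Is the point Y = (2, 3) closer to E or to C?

E

Compare squared distances:
|YE|² = (2−6)² + (3−(-2))² = 16 + 25 = 41
|YC|² = (2−1)² + (3−(-6))² = 1 + 81 = 82
41 < 82, so E is closer.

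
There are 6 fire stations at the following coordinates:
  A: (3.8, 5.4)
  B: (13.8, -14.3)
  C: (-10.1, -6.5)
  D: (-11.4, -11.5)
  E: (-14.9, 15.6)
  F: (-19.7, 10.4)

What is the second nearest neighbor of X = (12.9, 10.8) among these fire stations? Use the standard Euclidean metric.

B

Squared Euclidean distances:
|XA|² = (12.9−3.8)² + (10.8−5.4)² = 82.81 + 29.16 = 111.97
|XB|² = (12.9−13.8)² + (10.8−(-14.3))² = 0.81 + 630.01 = 630.82
|XC|² = (12.9−(-10.1))² + (10.8−(-6.5))² = 529 + 299.29 = 828.29
|XD|² = (12.9−(-11.4))² + (10.8−(-11.5))² = 590.49 + 497.29 = 1087.78
|XE|² = (12.9−(-14.9))² + (10.8−15.6)² = 772.84 + 23.04 = 795.88
|XF|² = (12.9−(-19.7))² + (10.8−10.4)² = 1062.76 + 0.16 = 1062.92
Sorted ascending: A, B, E, … — the second-nearest is B.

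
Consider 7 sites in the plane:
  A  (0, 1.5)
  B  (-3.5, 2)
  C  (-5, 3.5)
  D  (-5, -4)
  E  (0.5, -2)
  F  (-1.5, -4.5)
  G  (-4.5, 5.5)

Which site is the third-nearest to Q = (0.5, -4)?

D

Squared Euclidean distances:
|QA|² = (0.5−0)² + (-4−1.5)² = 0.25 + 30.25 = 30.5
|QB|² = (0.5−(-3.5))² + (-4−2)² = 16 + 36 = 52
|QC|² = (0.5−(-5))² + (-4−3.5)² = 30.25 + 56.25 = 86.5
|QD|² = (0.5−(-5))² + (-4−(-4))² = 30.25 + 0 = 30.25
|QE|² = (0.5−0.5)² + (-4−(-2))² = 0 + 4 = 4
|QF|² = (0.5−(-1.5))² + (-4−(-4.5))² = 4 + 0.25 = 4.25
|QG|² = (0.5−(-4.5))² + (-4−5.5)² = 25 + 90.25 = 115.25
Sorted ascending: E, F, D, A, … — the third-nearest is D.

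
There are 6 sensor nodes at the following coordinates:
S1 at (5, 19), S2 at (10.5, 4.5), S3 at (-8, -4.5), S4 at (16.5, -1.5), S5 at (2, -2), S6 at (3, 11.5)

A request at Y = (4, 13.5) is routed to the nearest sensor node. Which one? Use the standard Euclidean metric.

S6

Squared Euclidean distances:
|YS1|² = (4−5)² + (13.5−19)² = 1 + 30.25 = 31.25
|YS2|² = (4−10.5)² + (13.5−4.5)² = 42.25 + 81 = 123.25
|YS3|² = (4−(-8))² + (13.5−(-4.5))² = 144 + 324 = 468
|YS4|² = (4−16.5)² + (13.5−(-1.5))² = 156.25 + 225 = 381.25
|YS5|² = (4−2)² + (13.5−(-2))² = 4 + 240.25 = 244.25
|YS6|² = (4−3)² + (13.5−11.5)² = 1 + 4 = 5
Minimum is at S6.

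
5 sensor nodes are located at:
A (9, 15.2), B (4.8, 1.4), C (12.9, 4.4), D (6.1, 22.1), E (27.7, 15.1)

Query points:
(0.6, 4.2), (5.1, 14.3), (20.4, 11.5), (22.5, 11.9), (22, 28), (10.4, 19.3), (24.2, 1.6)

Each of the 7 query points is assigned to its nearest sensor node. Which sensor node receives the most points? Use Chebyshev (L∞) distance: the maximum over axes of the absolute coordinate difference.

E

(0.6, 4.2) — d to each: A:11, B:4.2, C:12.3, D:17.9, E:27.1 → nearest is B
(5.1, 14.3) — d to each: A:3.9, B:12.9, C:9.9, D:7.8, E:22.6 → nearest is A
(20.4, 11.5) — d to each: A:11.4, B:15.6, C:7.5, D:14.3, E:7.3 → nearest is E
(22.5, 11.9) — d to each: A:13.5, B:17.7, C:9.6, D:16.4, E:5.2 → nearest is E
(22, 28) — d to each: A:13, B:26.6, C:23.6, D:15.9, E:12.9 → nearest is E
(10.4, 19.3) — d to each: A:4.1, B:17.9, C:14.9, D:4.3, E:17.3 → nearest is A
(24.2, 1.6) — d to each: A:15.2, B:19.4, C:11.3, D:20.5, E:13.5 → nearest is C
Tally — A:2, B:1, C:1, E:3. E captures the most (3).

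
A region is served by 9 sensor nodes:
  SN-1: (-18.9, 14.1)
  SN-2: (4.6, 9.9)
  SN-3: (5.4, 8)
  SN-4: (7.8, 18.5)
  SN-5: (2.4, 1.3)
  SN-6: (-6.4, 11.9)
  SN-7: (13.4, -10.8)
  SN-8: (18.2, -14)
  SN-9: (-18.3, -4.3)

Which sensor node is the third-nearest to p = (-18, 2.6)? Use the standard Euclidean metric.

SN-6

Since √ is increasing, it suffices to compare squared distances:
d²(p, SN-1) = (-18−(-18.9))² + (2.6−14.1)² = 0.81 + 132.25 = 133.06
d²(p, SN-2) = (-18−4.6)² + (2.6−9.9)² = 510.76 + 53.29 = 564.05
d²(p, SN-3) = (-18−5.4)² + (2.6−8)² = 547.56 + 29.16 = 576.72
d²(p, SN-4) = (-18−7.8)² + (2.6−18.5)² = 665.64 + 252.81 = 918.45
d²(p, SN-5) = (-18−2.4)² + (2.6−1.3)² = 416.16 + 1.69 = 417.85
d²(p, SN-6) = (-18−(-6.4))² + (2.6−11.9)² = 134.56 + 86.49 = 221.05
d²(p, SN-7) = (-18−13.4)² + (2.6−(-10.8))² = 985.96 + 179.56 = 1165.52
d²(p, SN-8) = (-18−18.2)² + (2.6−(-14))² = 1310.44 + 275.56 = 1586
d²(p, SN-9) = (-18−(-18.3))² + (2.6−(-4.3))² = 0.09 + 47.61 = 47.7
Sorted ascending: SN-9, SN-1, SN-6, SN-5, … — the third-nearest is SN-6.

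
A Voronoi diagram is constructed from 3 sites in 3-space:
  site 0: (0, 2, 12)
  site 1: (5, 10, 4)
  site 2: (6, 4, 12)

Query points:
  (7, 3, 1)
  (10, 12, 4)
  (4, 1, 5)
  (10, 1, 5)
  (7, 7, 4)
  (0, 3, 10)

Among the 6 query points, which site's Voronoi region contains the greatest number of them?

site 1

(7, 3, 1) — d² to each: site 0:171, site 1:62, site 2:123 → nearest is site 1
(10, 12, 4) — d² to each: site 0:264, site 1:29, site 2:144 → nearest is site 1
(4, 1, 5) — d² to each: site 0:66, site 1:83, site 2:62 → nearest is site 2
(10, 1, 5) — d² to each: site 0:150, site 1:107, site 2:74 → nearest is site 2
(7, 7, 4) — d² to each: site 0:138, site 1:13, site 2:74 → nearest is site 1
(0, 3, 10) — d² to each: site 0:5, site 1:110, site 2:41 → nearest is site 0
Tally — site 0:1, site 1:3, site 2:2. site 1 captures the most (3).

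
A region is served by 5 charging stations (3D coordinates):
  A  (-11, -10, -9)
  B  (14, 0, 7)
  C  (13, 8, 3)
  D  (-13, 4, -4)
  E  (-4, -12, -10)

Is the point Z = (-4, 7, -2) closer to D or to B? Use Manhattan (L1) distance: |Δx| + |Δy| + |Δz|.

d(Z,D) = |-4−(-13)| + |7−4| + |-2−(-4)| = 9 + 3 + 2 = 14
d(Z,B) = |-4−14| + |7−0| + |-2−7| = 18 + 7 + 9 = 34
14 < 34, so D is closer.

D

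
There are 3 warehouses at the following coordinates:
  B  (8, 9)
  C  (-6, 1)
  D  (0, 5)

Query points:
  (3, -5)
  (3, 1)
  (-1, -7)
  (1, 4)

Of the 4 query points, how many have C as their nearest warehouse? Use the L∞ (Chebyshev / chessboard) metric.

2

(3, -5) — d to each: B:14, C:9, D:10 → nearest is C
(3, 1) — d to each: B:8, C:9, D:4 → nearest is D
(-1, -7) — d to each: B:16, C:8, D:12 → nearest is C
(1, 4) — d to each: B:7, C:7, D:1 → nearest is D
2 of the 4 points have C as nearest.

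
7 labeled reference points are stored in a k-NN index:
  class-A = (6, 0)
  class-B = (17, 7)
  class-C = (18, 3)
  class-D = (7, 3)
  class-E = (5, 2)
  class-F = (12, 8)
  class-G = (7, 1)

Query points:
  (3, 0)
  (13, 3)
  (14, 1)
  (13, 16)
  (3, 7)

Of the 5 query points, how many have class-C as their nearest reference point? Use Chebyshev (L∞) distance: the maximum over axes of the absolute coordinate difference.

1

(3, 0) — d to each: class-A:3, class-B:14, class-C:15, class-D:4, class-E:2, class-F:9, class-G:4 → nearest is class-E
(13, 3) — d to each: class-A:7, class-B:4, class-C:5, class-D:6, class-E:8, class-F:5, class-G:6 → nearest is class-B
(14, 1) — d to each: class-A:8, class-B:6, class-C:4, class-D:7, class-E:9, class-F:7, class-G:7 → nearest is class-C
(13, 16) — d to each: class-A:16, class-B:9, class-C:13, class-D:13, class-E:14, class-F:8, class-G:15 → nearest is class-F
(3, 7) — d to each: class-A:7, class-B:14, class-C:15, class-D:4, class-E:5, class-F:9, class-G:6 → nearest is class-D
1 of the 5 points has class-C as nearest.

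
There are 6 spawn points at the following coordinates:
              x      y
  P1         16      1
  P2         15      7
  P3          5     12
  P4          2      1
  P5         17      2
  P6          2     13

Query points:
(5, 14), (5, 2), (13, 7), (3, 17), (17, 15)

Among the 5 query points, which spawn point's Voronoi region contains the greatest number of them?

(5, 14) — d² to each: P1:290, P2:149, P3:4, P4:178, P5:288, P6:10 → nearest is P3
(5, 2) — d² to each: P1:122, P2:125, P3:100, P4:10, P5:144, P6:130 → nearest is P4
(13, 7) — d² to each: P1:45, P2:4, P3:89, P4:157, P5:41, P6:157 → nearest is P2
(3, 17) — d² to each: P1:425, P2:244, P3:29, P4:257, P5:421, P6:17 → nearest is P6
(17, 15) — d² to each: P1:197, P2:68, P3:153, P4:421, P5:169, P6:229 → nearest is P2
Tally — P2:2, P3:1, P4:1, P6:1. P2 captures the most (2).

P2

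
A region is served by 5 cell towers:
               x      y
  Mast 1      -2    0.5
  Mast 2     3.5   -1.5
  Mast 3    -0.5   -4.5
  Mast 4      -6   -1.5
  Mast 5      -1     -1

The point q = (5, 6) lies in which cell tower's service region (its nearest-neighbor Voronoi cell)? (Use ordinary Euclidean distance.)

Compare squared distances (the ordering matches that of the actual distances):
d²(q, Mast 1) = (5−(-2))² + (6−0.5)² = 49 + 30.25 = 79.25
d²(q, Mast 2) = (5−3.5)² + (6−(-1.5))² = 2.25 + 56.25 = 58.5
d²(q, Mast 3) = (5−(-0.5))² + (6−(-4.5))² = 30.25 + 110.25 = 140.5
d²(q, Mast 4) = (5−(-6))² + (6−(-1.5))² = 121 + 56.25 = 177.25
d²(q, Mast 5) = (5−(-1))² + (6−(-1))² = 36 + 49 = 85
Minimum is at Mast 2.

Mast 2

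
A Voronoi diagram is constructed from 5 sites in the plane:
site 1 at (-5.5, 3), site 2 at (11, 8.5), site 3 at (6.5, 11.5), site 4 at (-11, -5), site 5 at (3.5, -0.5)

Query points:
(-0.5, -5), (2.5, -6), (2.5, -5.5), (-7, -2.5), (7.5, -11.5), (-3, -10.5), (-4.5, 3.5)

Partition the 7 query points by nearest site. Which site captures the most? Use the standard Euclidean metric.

(-0.5, -5) — d² to each: site 1:89, site 2:314.5, site 3:321.25, site 4:110.25, site 5:36.25 → nearest is site 5
(2.5, -6) — d² to each: site 1:145, site 2:282.5, site 3:322.25, site 4:183.25, site 5:31.25 → nearest is site 5
(2.5, -5.5) — d² to each: site 1:136.25, site 2:268.25, site 3:305, site 4:182.5, site 5:26 → nearest is site 5
(-7, -2.5) — d² to each: site 1:32.5, site 2:445, site 3:378.25, site 4:22.25, site 5:114.25 → nearest is site 4
(7.5, -11.5) — d² to each: site 1:379.25, site 2:412.25, site 3:530, site 4:384.5, site 5:137 → nearest is site 5
(-3, -10.5) — d² to each: site 1:188.5, site 2:557, site 3:574.25, site 4:94.25, site 5:142.25 → nearest is site 4
(-4.5, 3.5) — d² to each: site 1:1.25, site 2:265.25, site 3:185, site 4:114.5, site 5:80 → nearest is site 1
Tally — site 1:1, site 4:2, site 5:4. site 5 captures the most (4).

site 5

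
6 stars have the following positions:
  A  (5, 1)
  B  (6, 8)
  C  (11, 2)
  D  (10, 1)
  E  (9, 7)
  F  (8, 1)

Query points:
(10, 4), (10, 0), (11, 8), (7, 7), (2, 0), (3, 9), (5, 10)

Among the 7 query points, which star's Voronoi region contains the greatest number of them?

(10, 4) — d² to each: A:34, B:32, C:5, D:9, E:10, F:13 → nearest is C
(10, 0) — d² to each: A:26, B:80, C:5, D:1, E:50, F:5 → nearest is D
(11, 8) — d² to each: A:85, B:25, C:36, D:50, E:5, F:58 → nearest is E
(7, 7) — d² to each: A:40, B:2, C:41, D:45, E:4, F:37 → nearest is B
(2, 0) — d² to each: A:10, B:80, C:85, D:65, E:98, F:37 → nearest is A
(3, 9) — d² to each: A:68, B:10, C:113, D:113, E:40, F:89 → nearest is B
(5, 10) — d² to each: A:81, B:5, C:100, D:106, E:25, F:90 → nearest is B
Tally — A:1, B:3, C:1, D:1, E:1. B captures the most (3).

B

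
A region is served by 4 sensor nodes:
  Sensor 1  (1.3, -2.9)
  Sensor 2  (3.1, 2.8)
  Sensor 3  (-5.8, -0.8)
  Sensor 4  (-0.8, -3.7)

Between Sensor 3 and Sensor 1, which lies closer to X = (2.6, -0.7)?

Sensor 1

Compare squared distances:
d²(X, Sensor 3) = (2.6−(-5.8))² + (-0.7−(-0.8))² = 70.56 + 0.01 = 70.57
d²(X, Sensor 1) = (2.6−1.3)² + (-0.7−(-2.9))² = 1.69 + 4.84 = 6.53
70.57 > 6.53, so Sensor 1 is closer.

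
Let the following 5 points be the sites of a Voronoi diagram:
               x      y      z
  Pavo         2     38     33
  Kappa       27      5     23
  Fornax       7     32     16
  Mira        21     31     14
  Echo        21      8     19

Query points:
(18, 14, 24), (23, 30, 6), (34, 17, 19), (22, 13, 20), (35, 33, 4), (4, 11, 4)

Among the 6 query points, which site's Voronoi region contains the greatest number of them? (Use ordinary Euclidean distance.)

Echo

(18, 14, 24) — d² to each: Pavo:913, Kappa:163, Fornax:509, Mira:398, Echo:70 → nearest is Echo
(23, 30, 6) — d² to each: Pavo:1234, Kappa:930, Fornax:360, Mira:69, Echo:657 → nearest is Mira
(34, 17, 19) — d² to each: Pavo:1661, Kappa:209, Fornax:963, Mira:390, Echo:250 → nearest is Kappa
(22, 13, 20) — d² to each: Pavo:1194, Kappa:98, Fornax:602, Mira:361, Echo:27 → nearest is Echo
(35, 33, 4) — d² to each: Pavo:1955, Kappa:1209, Fornax:929, Mira:300, Echo:1046 → nearest is Mira
(4, 11, 4) — d² to each: Pavo:1574, Kappa:926, Fornax:594, Mira:789, Echo:523 → nearest is Echo
Tally — Kappa:1, Mira:2, Echo:3. Echo captures the most (3).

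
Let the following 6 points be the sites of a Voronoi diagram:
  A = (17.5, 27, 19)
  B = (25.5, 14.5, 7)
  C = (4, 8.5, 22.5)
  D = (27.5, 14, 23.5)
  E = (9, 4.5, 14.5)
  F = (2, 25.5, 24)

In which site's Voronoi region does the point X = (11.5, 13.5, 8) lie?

E

Compare squared distances (the ordering matches that of the actual distances):
|XA|² = (11.5−17.5)² + (13.5−27)² + (8−19)² = 36 + 182.25 + 121 = 339.25
|XB|² = (11.5−25.5)² + (13.5−14.5)² + (8−7)² = 196 + 1 + 1 = 198
|XC|² = (11.5−4)² + (13.5−8.5)² + (8−22.5)² = 56.25 + 25 + 210.25 = 291.5
|XD|² = (11.5−27.5)² + (13.5−14)² + (8−23.5)² = 256 + 0.25 + 240.25 = 496.5
|XE|² = (11.5−9)² + (13.5−4.5)² + (8−14.5)² = 6.25 + 81 + 42.25 = 129.5
|XF|² = (11.5−2)² + (13.5−25.5)² + (8−24)² = 90.25 + 144 + 256 = 490.25
Minimum is at E.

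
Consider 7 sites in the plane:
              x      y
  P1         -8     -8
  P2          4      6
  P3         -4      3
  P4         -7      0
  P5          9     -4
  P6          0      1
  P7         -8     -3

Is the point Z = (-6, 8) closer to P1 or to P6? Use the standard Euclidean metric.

P6

Compare squared distances:
|ZP1|² = (-6−(-8))² + (8−(-8))² = 4 + 256 = 260
|ZP6|² = (-6−0)² + (8−1)² = 36 + 49 = 85
260 > 85, so P6 is closer.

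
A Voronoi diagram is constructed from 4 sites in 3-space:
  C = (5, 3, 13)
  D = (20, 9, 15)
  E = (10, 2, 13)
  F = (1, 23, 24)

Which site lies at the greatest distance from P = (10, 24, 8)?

Compare squared distances (the ordering matches that of the actual distances):
|PC|² = (10−5)² + (24−3)² + (8−13)² = 25 + 441 + 25 = 491
|PD|² = (10−20)² + (24−9)² + (8−15)² = 100 + 225 + 49 = 374
|PE|² = (10−10)² + (24−2)² + (8−13)² = 0 + 484 + 25 = 509
|PF|² = (10−1)² + (24−23)² + (8−24)² = 81 + 1 + 256 = 338
The largest is to E.

E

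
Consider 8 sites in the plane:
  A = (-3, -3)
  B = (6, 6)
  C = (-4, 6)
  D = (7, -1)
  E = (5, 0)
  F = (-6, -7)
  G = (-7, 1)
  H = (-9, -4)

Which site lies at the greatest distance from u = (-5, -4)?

Since √ is increasing, it suffices to compare squared distances:
|uA|² = 4 + 1 = 5
|uB|² = 121 + 100 = 221
|uC|² = 1 + 100 = 101
|uD|² = 144 + 9 = 153
|uE|² = 100 + 16 = 116
|uF|² = 1 + 9 = 10
|uG|² = 4 + 25 = 29
|uH|² = 16 + 0 = 16
The largest is to B.

B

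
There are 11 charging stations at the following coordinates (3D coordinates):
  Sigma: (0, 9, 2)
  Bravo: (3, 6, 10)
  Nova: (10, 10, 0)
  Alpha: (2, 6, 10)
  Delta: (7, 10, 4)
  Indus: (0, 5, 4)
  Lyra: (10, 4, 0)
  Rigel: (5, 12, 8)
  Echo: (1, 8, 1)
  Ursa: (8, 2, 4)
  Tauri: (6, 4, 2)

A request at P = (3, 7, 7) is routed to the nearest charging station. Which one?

Bravo

Since √ is increasing, it suffices to compare squared distances:
d²(P, Sigma) = (3−0)² + (7−9)² + (7−2)² = 9 + 4 + 25 = 38
d²(P, Bravo) = (3−3)² + (7−6)² + (7−10)² = 0 + 1 + 9 = 10
d²(P, Nova) = (3−10)² + (7−10)² + (7−0)² = 49 + 9 + 49 = 107
d²(P, Alpha) = (3−2)² + (7−6)² + (7−10)² = 1 + 1 + 9 = 11
d²(P, Delta) = (3−7)² + (7−10)² + (7−4)² = 16 + 9 + 9 = 34
d²(P, Indus) = (3−0)² + (7−5)² + (7−4)² = 9 + 4 + 9 = 22
d²(P, Lyra) = (3−10)² + (7−4)² + (7−0)² = 49 + 9 + 49 = 107
d²(P, Rigel) = (3−5)² + (7−12)² + (7−8)² = 4 + 25 + 1 = 30
d²(P, Echo) = (3−1)² + (7−8)² + (7−1)² = 4 + 1 + 36 = 41
d²(P, Ursa) = (3−8)² + (7−2)² + (7−4)² = 25 + 25 + 9 = 59
d²(P, Tauri) = (3−6)² + (7−4)² + (7−2)² = 9 + 9 + 25 = 43
Minimum is at Bravo.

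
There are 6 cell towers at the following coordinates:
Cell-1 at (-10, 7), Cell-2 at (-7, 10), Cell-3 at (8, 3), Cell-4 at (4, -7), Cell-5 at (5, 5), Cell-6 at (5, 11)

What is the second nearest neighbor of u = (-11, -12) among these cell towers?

Compare squared distances (the ordering matches that of the actual distances):
d²(u, Cell-1) = (-11−(-10))² + (-12−7)² = 1 + 361 = 362
d²(u, Cell-2) = (-11−(-7))² + (-12−10)² = 16 + 484 = 500
d²(u, Cell-3) = (-11−8)² + (-12−3)² = 361 + 225 = 586
d²(u, Cell-4) = (-11−4)² + (-12−(-7))² = 225 + 25 = 250
d²(u, Cell-5) = (-11−5)² + (-12−5)² = 256 + 289 = 545
d²(u, Cell-6) = (-11−5)² + (-12−11)² = 256 + 529 = 785
Sorted ascending: Cell-4, Cell-1, Cell-2, … — the second-nearest is Cell-1.

Cell-1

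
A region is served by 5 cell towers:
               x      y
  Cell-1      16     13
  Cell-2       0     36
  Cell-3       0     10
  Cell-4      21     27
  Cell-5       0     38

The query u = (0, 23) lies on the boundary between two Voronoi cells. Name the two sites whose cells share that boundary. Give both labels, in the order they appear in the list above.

Cell-2 and Cell-3

Squared distances from u to each site:
d²(u, Cell-1) = 256 + 100 = 356
d²(u, Cell-2) = 0 + 169 = 169
d²(u, Cell-3) = 0 + 169 = 169
d²(u, Cell-4) = 441 + 16 = 457
d²(u, Cell-5) = 0 + 225 = 225
u is equidistant from Cell-2 and Cell-3 (both at squared distance 169), and every other site is strictly farther — so u lies on the Cell-2–Cell-3 Voronoi edge.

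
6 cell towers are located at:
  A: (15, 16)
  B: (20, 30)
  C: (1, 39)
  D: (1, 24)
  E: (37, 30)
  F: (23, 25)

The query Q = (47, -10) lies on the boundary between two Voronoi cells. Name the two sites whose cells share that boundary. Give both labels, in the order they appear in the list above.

A and E

Squared distances from Q to each site:
|QA|² = (47−15)² + (-10−16)² = 1024 + 676 = 1700
|QB|² = (47−20)² + (-10−30)² = 729 + 1600 = 2329
|QC|² = (47−1)² + (-10−39)² = 2116 + 2401 = 4517
|QD|² = (47−1)² + (-10−24)² = 2116 + 1156 = 3272
|QE|² = (47−37)² + (-10−30)² = 100 + 1600 = 1700
|QF|² = (47−23)² + (-10−25)² = 576 + 1225 = 1801
Q is equidistant from A and E (both at squared distance 1700), and every other site is strictly farther — so Q lies on the A–E Voronoi edge.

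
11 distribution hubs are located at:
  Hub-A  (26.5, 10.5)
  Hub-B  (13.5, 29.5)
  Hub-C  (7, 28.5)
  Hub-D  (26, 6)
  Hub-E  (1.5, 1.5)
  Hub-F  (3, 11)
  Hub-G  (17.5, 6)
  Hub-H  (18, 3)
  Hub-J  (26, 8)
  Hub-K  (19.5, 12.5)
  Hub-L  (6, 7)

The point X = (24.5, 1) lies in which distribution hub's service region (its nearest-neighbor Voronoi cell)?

Hub-D

Squared Euclidean distances:
d²(X, Hub-A) = (24.5−26.5)² + (1−10.5)² = 4 + 90.25 = 94.25
d²(X, Hub-B) = (24.5−13.5)² + (1−29.5)² = 121 + 812.25 = 933.25
d²(X, Hub-C) = (24.5−7)² + (1−28.5)² = 306.25 + 756.25 = 1062.5
d²(X, Hub-D) = (24.5−26)² + (1−6)² = 2.25 + 25 = 27.25
d²(X, Hub-E) = (24.5−1.5)² + (1−1.5)² = 529 + 0.25 = 529.25
d²(X, Hub-F) = (24.5−3)² + (1−11)² = 462.25 + 100 = 562.25
d²(X, Hub-G) = (24.5−17.5)² + (1−6)² = 49 + 25 = 74
d²(X, Hub-H) = (24.5−18)² + (1−3)² = 42.25 + 4 = 46.25
d²(X, Hub-J) = (24.5−26)² + (1−8)² = 2.25 + 49 = 51.25
d²(X, Hub-K) = (24.5−19.5)² + (1−12.5)² = 25 + 132.25 = 157.25
d²(X, Hub-L) = (24.5−6)² + (1−7)² = 342.25 + 36 = 378.25
Minimum is at Hub-D.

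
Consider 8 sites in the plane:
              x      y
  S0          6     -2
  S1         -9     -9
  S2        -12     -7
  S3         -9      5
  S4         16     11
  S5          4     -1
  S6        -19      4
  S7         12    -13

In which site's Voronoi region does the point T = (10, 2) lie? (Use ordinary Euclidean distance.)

S0

Compare squared distances (the ordering matches that of the actual distances):
|TS0|² = 16 + 16 = 32
|TS1|² = 361 + 121 = 482
|TS2|² = 484 + 81 = 565
|TS3|² = 361 + 9 = 370
|TS4|² = 36 + 81 = 117
|TS5|² = 36 + 9 = 45
|TS6|² = 841 + 4 = 845
|TS7|² = 4 + 225 = 229
The smallest is to S0, so T lies in the Voronoi region of S0.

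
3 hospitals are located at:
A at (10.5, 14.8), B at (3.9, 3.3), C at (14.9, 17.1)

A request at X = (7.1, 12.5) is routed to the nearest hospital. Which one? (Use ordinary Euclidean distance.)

Compare squared distances (the ordering matches that of the actual distances):
|XA|² = (7.1−10.5)² + (12.5−14.8)² = 11.56 + 5.29 = 16.85
|XB|² = (7.1−3.9)² + (12.5−3.3)² = 10.24 + 84.64 = 94.88
|XC|² = (7.1−14.9)² + (12.5−17.1)² = 60.84 + 21.16 = 82
Minimum is at A.

A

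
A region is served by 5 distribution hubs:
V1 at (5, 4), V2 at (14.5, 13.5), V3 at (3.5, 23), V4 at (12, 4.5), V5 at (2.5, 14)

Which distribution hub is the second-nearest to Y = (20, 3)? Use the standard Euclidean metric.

Compare squared distances (the ordering matches that of the actual distances):
|YV1|² = 225 + 1 = 226
|YV2|² = 30.25 + 110.25 = 140.5
|YV3|² = 272.25 + 400 = 672.25
|YV4|² = 64 + 2.25 = 66.25
|YV5|² = 306.25 + 121 = 427.25
Sorted ascending: V4, V2, V1, … — the second-nearest is V2.

V2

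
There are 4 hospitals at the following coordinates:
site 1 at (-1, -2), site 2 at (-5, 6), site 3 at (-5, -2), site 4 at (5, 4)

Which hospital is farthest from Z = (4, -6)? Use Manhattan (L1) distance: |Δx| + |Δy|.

site 2

d(Z, site 1) = |4−(-1)| + |-6−(-2)| = 5 + 4 = 9
d(Z, site 2) = |4−(-5)| + |-6−6| = 9 + 12 = 21
d(Z, site 3) = |4−(-5)| + |-6−(-2)| = 9 + 4 = 13
d(Z, site 4) = |4−5| + |-6−4| = 1 + 10 = 11
The largest is to site 2.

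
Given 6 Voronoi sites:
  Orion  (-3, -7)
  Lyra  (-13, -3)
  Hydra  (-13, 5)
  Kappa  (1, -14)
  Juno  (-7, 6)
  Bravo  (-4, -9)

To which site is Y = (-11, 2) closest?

Hydra

Squared Euclidean distances:
d²(Y, Orion) = (-11−(-3))² + (2−(-7))² = 64 + 81 = 145
d²(Y, Lyra) = (-11−(-13))² + (2−(-3))² = 4 + 25 = 29
d²(Y, Hydra) = (-11−(-13))² + (2−5)² = 4 + 9 = 13
d²(Y, Kappa) = (-11−1)² + (2−(-14))² = 144 + 256 = 400
d²(Y, Juno) = (-11−(-7))² + (2−6)² = 16 + 16 = 32
d²(Y, Bravo) = (-11−(-4))² + (2−(-9))² = 49 + 121 = 170
The smallest is to Hydra, so Y lies in the Voronoi region of Hydra.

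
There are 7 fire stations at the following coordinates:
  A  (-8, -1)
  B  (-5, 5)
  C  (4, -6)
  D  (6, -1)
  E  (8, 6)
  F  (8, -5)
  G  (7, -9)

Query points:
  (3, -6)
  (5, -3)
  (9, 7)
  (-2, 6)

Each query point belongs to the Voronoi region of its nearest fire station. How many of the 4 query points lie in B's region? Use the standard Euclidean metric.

1

(3, -6) — d² to each: A:146, B:185, C:1, D:34, E:169, F:26, G:25 → nearest is C
(5, -3) — d² to each: A:173, B:164, C:10, D:5, E:90, F:13, G:40 → nearest is D
(9, 7) — d² to each: A:353, B:200, C:194, D:73, E:2, F:145, G:260 → nearest is E
(-2, 6) — d² to each: A:85, B:10, C:180, D:113, E:100, F:221, G:306 → nearest is B
1 of the 4 points has B as nearest.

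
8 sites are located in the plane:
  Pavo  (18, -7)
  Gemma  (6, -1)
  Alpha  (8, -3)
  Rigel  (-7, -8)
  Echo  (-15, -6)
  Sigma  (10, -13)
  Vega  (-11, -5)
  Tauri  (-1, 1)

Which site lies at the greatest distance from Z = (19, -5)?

Echo

Squared Euclidean distances:
d²(Z, Pavo) = (19−18)² + (-5−(-7))² = 1 + 4 = 5
d²(Z, Gemma) = (19−6)² + (-5−(-1))² = 169 + 16 = 185
d²(Z, Alpha) = (19−8)² + (-5−(-3))² = 121 + 4 = 125
d²(Z, Rigel) = (19−(-7))² + (-5−(-8))² = 676 + 9 = 685
d²(Z, Echo) = (19−(-15))² + (-5−(-6))² = 1156 + 1 = 1157
d²(Z, Sigma) = (19−10)² + (-5−(-13))² = 81 + 64 = 145
d²(Z, Vega) = (19−(-11))² + (-5−(-5))² = 900 + 0 = 900
d²(Z, Tauri) = (19−(-1))² + (-5−1)² = 400 + 36 = 436
The largest is to Echo.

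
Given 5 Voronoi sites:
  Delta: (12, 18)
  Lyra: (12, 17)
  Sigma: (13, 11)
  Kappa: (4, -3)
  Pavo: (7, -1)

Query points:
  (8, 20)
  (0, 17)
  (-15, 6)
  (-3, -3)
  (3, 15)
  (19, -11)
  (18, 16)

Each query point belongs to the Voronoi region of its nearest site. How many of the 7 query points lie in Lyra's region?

(8, 20) — d² to each: Delta:20, Lyra:25, Sigma:106, Kappa:545, Pavo:442 → nearest is Delta
(0, 17) — d² to each: Delta:145, Lyra:144, Sigma:205, Kappa:416, Pavo:373 → nearest is Lyra
(-15, 6) — d² to each: Delta:873, Lyra:850, Sigma:809, Kappa:442, Pavo:533 → nearest is Kappa
(-3, -3) — d² to each: Delta:666, Lyra:625, Sigma:452, Kappa:49, Pavo:104 → nearest is Kappa
(3, 15) — d² to each: Delta:90, Lyra:85, Sigma:116, Kappa:325, Pavo:272 → nearest is Lyra
(19, -11) — d² to each: Delta:890, Lyra:833, Sigma:520, Kappa:289, Pavo:244 → nearest is Pavo
(18, 16) — d² to each: Delta:40, Lyra:37, Sigma:50, Kappa:557, Pavo:410 → nearest is Lyra
3 of the 7 points have Lyra as nearest.

3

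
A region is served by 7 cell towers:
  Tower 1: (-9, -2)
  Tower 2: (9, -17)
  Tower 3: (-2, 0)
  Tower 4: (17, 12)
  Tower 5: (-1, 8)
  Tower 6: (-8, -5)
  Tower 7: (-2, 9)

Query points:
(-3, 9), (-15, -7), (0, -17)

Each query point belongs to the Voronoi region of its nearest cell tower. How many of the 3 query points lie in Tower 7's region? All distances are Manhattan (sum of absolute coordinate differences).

1

(-3, 9) — d to each: Tower 1:17, Tower 2:38, Tower 3:10, Tower 4:23, Tower 5:3, Tower 6:19, Tower 7:1 → nearest is Tower 7
(-15, -7) — d to each: Tower 1:11, Tower 2:34, Tower 3:20, Tower 4:51, Tower 5:29, Tower 6:9, Tower 7:29 → nearest is Tower 6
(0, -17) — d to each: Tower 1:24, Tower 2:9, Tower 3:19, Tower 4:46, Tower 5:26, Tower 6:20, Tower 7:28 → nearest is Tower 2
1 of the 3 points has Tower 7 as nearest.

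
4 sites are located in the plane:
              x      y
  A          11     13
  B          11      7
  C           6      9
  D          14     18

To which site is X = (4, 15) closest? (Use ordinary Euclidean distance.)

C

Squared Euclidean distances:
|XA|² = (4−11)² + (15−13)² = 49 + 4 = 53
|XB|² = (4−11)² + (15−7)² = 49 + 64 = 113
|XC|² = (4−6)² + (15−9)² = 4 + 36 = 40
|XD|² = (4−14)² + (15−18)² = 100 + 9 = 109
C is nearest.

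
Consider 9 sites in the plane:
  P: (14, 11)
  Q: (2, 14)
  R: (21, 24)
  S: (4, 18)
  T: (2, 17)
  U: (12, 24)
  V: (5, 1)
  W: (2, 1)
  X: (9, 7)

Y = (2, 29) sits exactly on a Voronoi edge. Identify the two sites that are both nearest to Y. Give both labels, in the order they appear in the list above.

S and U

Squared distances from Y to each site:
|YP|² = 144 + 324 = 468
|YQ|² = 0 + 225 = 225
|YR|² = 361 + 25 = 386
|YS|² = 4 + 121 = 125
|YT|² = 0 + 144 = 144
|YU|² = 100 + 25 = 125
|YV|² = 9 + 784 = 793
|YW|² = 0 + 784 = 784
|YX|² = 49 + 484 = 533
Y is equidistant from S and U (both at squared distance 125), and every other site is strictly farther — so Y lies on the S–U Voronoi edge.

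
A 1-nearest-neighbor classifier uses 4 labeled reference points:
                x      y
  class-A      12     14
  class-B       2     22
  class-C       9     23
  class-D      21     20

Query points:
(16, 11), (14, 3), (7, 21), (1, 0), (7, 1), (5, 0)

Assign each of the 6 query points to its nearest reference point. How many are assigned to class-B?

(16, 11) — d² to each: class-A:25, class-B:317, class-C:193, class-D:106 → nearest is class-A
(14, 3) — d² to each: class-A:125, class-B:505, class-C:425, class-D:338 → nearest is class-A
(7, 21) — d² to each: class-A:74, class-B:26, class-C:8, class-D:197 → nearest is class-C
(1, 0) — d² to each: class-A:317, class-B:485, class-C:593, class-D:800 → nearest is class-A
(7, 1) — d² to each: class-A:194, class-B:466, class-C:488, class-D:557 → nearest is class-A
(5, 0) — d² to each: class-A:245, class-B:493, class-C:545, class-D:656 → nearest is class-A
0 of the 6 points have class-B as nearest.

0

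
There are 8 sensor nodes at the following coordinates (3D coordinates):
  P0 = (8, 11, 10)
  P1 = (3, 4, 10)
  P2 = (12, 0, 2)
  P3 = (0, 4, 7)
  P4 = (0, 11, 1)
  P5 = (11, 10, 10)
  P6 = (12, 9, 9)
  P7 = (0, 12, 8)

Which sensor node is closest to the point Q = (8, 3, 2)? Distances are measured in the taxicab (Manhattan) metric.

d(Q,P0) = 0 + 8 + 8 = 16
d(Q,P1) = 5 + 1 + 8 = 14
d(Q,P2) = 4 + 3 + 0 = 7
d(Q,P3) = 8 + 1 + 5 = 14
d(Q,P4) = 8 + 8 + 1 = 17
d(Q,P5) = 3 + 7 + 8 = 18
d(Q,P6) = 4 + 6 + 7 = 17
d(Q,P7) = 8 + 9 + 6 = 23
The smallest is to P2, so Q lies in the Voronoi region of P2.

P2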